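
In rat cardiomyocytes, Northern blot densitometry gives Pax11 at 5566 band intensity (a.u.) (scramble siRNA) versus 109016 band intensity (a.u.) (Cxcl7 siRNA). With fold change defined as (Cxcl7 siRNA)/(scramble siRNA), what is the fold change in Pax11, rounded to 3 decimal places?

Fold change = 109016 / 5566 = 19.5861
Pax11 is upregulated.

19.586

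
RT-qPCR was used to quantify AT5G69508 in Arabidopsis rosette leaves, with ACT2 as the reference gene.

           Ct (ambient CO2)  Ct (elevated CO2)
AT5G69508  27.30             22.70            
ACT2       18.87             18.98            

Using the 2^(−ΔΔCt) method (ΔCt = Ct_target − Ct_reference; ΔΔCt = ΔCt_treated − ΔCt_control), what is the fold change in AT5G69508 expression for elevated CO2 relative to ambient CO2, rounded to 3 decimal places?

26.173

ΔCt(ambient CO2) = 27.300 − 18.870 = 8.430
ΔCt(elevated CO2) = 22.700 − 18.980 = 3.720
ΔΔCt = 3.720 − 8.430 = -4.710
Fold change = 2^(−(-4.710)) = 2^4.710 = 26.1729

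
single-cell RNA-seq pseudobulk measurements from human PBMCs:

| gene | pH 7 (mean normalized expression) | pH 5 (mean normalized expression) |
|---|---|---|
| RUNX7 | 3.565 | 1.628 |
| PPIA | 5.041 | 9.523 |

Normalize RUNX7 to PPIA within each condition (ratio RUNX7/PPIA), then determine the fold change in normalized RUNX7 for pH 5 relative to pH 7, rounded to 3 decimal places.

RUNX7/PPIA (pH 7) = 3.565 / 5.041 = 0.7072
RUNX7/PPIA (pH 5) = 1.628 / 9.523 = 0.17095
Fold change = 0.17095 / 0.7072 = 0.2417

0.242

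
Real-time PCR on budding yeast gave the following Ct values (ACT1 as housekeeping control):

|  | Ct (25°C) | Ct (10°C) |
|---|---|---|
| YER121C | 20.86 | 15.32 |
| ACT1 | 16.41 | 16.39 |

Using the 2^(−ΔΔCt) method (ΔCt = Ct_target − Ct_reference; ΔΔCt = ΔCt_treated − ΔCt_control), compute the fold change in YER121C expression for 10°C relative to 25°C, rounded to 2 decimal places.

45.89

ΔCt(25°C) = 20.860 − 16.410 = 4.450
ΔCt(10°C) = 15.320 − 16.390 = -1.070
ΔΔCt = -1.070 − 4.450 = -5.520
Fold change = 2^(−(-5.520)) = 2^5.520 = 45.887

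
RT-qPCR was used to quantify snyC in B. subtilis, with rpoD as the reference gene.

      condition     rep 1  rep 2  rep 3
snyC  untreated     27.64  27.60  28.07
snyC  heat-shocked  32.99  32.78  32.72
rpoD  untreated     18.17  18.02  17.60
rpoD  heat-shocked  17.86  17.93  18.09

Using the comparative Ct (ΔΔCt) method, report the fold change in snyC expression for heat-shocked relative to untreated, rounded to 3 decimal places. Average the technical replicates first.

0.031

Mean Ct: snyC untreated 27.770; snyC heat-shocked 32.830; rpoD untreated 17.930; rpoD heat-shocked 17.960
ΔCt(untreated) = 27.770 − 17.930 = 9.840
ΔCt(heat-shocked) = 32.830 − 17.960 = 14.870
ΔΔCt = 14.870 − 9.840 = 5.030
Fold change = 2^(−5.030) = 0.0306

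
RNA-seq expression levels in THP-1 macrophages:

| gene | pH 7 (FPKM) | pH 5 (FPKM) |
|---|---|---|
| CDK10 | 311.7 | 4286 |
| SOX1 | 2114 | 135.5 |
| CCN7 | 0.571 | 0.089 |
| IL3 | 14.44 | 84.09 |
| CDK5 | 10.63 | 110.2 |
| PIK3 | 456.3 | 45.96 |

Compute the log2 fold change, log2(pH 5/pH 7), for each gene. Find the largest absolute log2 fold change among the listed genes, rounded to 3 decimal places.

log2(4286/311.7) = 3.781  (CDK10)
log2(135.5/2114) = -3.964  (SOX1)
log2(0.089/0.571) = -2.682  (CCN7)
log2(84.09/14.44) = 2.542  (IL3)
log2(110.2/10.63) = 3.374  (CDK5)
log2(45.96/456.3) = -3.312  (PIK3)
The largest magnitude belongs to SOX1.

3.964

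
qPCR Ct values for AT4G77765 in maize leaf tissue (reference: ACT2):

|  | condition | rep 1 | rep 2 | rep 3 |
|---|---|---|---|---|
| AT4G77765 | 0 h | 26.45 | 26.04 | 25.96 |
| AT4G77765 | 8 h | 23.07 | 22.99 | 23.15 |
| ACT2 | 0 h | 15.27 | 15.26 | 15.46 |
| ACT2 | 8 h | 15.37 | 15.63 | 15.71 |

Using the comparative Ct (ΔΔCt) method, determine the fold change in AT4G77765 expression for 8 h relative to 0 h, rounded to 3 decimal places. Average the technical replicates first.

Mean Ct: AT4G77765 0 h 26.150; AT4G77765 8 h 23.070; ACT2 0 h 15.330; ACT2 8 h 15.570
ΔCt(0 h) = 26.150 − 15.330 = 10.820
ΔCt(8 h) = 23.070 − 15.570 = 7.500
ΔΔCt = 7.500 − 10.820 = -3.320
Fold change = 2^(−(-3.320)) = 2^3.320 = 9.9866

9.987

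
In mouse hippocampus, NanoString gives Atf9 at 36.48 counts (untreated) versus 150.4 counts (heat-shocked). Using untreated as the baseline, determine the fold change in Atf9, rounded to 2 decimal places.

4.12

Fold change = 150.4 / 36.48 = 4.123
Atf9 is upregulated.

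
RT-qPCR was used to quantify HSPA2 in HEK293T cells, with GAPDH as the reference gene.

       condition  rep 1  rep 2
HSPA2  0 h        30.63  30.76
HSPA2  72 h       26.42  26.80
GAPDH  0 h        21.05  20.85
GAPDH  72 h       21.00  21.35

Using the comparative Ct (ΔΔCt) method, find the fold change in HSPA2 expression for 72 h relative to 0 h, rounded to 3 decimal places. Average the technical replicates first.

Mean Ct: HSPA2 0 h 30.695; HSPA2 72 h 26.610; GAPDH 0 h 20.950; GAPDH 72 h 21.175
ΔCt(0 h) = 30.695 − 20.950 = 9.745
ΔCt(72 h) = 26.610 − 21.175 = 5.435
ΔΔCt = 5.435 − 9.745 = -4.310
Fold change = 2^(−(-4.310)) = 2^4.310 = 19.8353

19.835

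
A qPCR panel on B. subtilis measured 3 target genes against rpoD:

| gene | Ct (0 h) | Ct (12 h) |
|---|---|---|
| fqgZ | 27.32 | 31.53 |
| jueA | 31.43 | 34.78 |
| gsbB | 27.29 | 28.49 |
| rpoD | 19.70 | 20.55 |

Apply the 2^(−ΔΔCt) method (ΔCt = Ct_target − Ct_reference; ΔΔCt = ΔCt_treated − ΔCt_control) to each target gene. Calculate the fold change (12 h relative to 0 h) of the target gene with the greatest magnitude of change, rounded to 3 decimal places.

fqgZ: ΔΔCt = (31.53−20.55) − (27.32−19.70) = 10.98 − 7.62 = 3.36; fold change = 2^-3.36 = 0.097
jueA: ΔΔCt = (34.78−20.55) − (31.43−19.70) = 14.23 − 11.73 = 2.50; fold change = 2^-2.50 = 0.177
gsbB: ΔΔCt = (28.49−20.55) − (27.29−19.70) = 7.94 − 7.59 = 0.35; fold change = 2^-0.35 = 0.785
fqgZ has the largest |ΔΔCt| = 3.36.

0.097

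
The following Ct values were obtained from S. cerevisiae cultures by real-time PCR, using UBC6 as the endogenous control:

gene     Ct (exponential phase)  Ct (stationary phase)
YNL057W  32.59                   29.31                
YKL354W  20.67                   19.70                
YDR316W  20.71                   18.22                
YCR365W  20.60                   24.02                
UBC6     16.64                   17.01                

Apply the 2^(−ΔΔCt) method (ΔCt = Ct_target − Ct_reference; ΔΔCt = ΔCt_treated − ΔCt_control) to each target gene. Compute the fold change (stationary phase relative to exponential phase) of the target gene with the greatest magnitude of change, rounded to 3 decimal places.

12.553

YNL057W: ΔΔCt = (29.31−17.01) − (32.59−16.64) = 12.30 − 15.95 = -3.65; fold change = 2^3.65 = 12.553
YKL354W: ΔΔCt = (19.70−17.01) − (20.67−16.64) = 2.69 − 4.03 = -1.34; fold change = 2^1.34 = 2.532
YDR316W: ΔΔCt = (18.22−17.01) − (20.71−16.64) = 1.21 − 4.07 = -2.86; fold change = 2^2.86 = 7.260
YCR365W: ΔΔCt = (24.02−17.01) − (20.60−16.64) = 7.01 − 3.96 = 3.05; fold change = 2^-3.05 = 0.121
YNL057W has the largest |ΔΔCt| = 3.65.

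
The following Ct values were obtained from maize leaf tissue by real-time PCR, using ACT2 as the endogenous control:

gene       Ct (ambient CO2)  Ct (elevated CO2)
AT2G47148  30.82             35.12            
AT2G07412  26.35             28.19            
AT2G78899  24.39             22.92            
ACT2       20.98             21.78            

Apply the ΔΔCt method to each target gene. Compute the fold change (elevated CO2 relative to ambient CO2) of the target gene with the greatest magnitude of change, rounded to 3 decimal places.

0.088

AT2G47148: ΔΔCt = (35.12−21.78) − (30.82−20.98) = 13.34 − 9.84 = 3.50; fold change = 2^-3.50 = 0.088
AT2G07412: ΔΔCt = (28.19−21.78) − (26.35−20.98) = 6.41 − 5.37 = 1.04; fold change = 2^-1.04 = 0.486
AT2G78899: ΔΔCt = (22.92−21.78) − (24.39−20.98) = 1.14 − 3.41 = -2.27; fold change = 2^2.27 = 4.823
AT2G47148 has the largest |ΔΔCt| = 3.50.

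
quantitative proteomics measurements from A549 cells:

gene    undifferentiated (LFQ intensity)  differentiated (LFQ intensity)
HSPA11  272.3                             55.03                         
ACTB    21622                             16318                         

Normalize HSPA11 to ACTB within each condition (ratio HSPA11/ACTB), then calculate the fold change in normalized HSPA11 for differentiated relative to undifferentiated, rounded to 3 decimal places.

HSPA11/ACTB (undifferentiated) = 272.3 / 21622 = 0.012594
HSPA11/ACTB (differentiated) = 55.03 / 16318 = 0.0033723
Fold change = 0.0033723 / 0.012594 = 0.2678

0.268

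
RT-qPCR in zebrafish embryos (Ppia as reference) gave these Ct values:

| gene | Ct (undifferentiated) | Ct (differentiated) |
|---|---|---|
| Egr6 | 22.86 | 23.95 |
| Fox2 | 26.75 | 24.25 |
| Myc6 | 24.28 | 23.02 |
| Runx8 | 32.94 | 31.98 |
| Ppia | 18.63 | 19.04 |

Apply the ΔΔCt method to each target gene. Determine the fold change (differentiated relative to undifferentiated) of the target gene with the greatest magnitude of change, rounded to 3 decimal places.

7.516

Egr6: ΔΔCt = (23.95−19.04) − (22.86−18.63) = 4.91 − 4.23 = 0.68; fold change = 2^-0.68 = 0.624
Fox2: ΔΔCt = (24.25−19.04) − (26.75−18.63) = 5.21 − 8.12 = -2.91; fold change = 2^2.91 = 7.516
Myc6: ΔΔCt = (23.02−19.04) − (24.28−18.63) = 3.98 − 5.65 = -1.67; fold change = 2^1.67 = 3.182
Runx8: ΔΔCt = (31.98−19.04) − (32.94−18.63) = 12.94 − 14.31 = -1.37; fold change = 2^1.37 = 2.585
Fox2 has the largest |ΔΔCt| = 2.91.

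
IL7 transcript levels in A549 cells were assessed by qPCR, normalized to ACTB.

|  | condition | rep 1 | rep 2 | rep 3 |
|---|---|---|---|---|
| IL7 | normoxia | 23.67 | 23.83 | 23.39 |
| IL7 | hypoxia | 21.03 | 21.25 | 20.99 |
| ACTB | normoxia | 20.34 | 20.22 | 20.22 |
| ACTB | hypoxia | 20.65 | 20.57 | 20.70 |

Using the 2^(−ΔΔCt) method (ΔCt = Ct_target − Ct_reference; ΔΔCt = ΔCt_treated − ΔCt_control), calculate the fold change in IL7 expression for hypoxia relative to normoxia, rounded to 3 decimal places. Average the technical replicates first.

Mean Ct: IL7 normoxia 23.630; IL7 hypoxia 21.090; ACTB normoxia 20.260; ACTB hypoxia 20.640
ΔCt(normoxia) = 23.630 − 20.260 = 3.370
ΔCt(hypoxia) = 21.090 − 20.640 = 0.450
ΔΔCt = 0.450 − 3.370 = -2.920
Fold change = 2^(−(-2.920)) = 2^2.920 = 7.5685

7.568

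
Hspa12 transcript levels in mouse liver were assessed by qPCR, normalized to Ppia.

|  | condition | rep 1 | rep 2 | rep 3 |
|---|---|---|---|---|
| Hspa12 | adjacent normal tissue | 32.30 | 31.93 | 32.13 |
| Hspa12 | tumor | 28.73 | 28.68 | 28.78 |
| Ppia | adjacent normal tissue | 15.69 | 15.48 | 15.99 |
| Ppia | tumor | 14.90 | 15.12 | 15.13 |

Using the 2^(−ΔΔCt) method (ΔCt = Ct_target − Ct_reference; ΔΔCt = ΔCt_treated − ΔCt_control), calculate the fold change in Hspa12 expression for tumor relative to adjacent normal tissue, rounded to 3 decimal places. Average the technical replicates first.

6.589

Mean Ct: Hspa12 adjacent normal tissue 32.120; Hspa12 tumor 28.730; Ppia adjacent normal tissue 15.720; Ppia tumor 15.050
ΔCt(adjacent normal tissue) = 32.120 − 15.720 = 16.400
ΔCt(tumor) = 28.730 − 15.050 = 13.680
ΔΔCt = 13.680 − 16.400 = -2.720
Fold change = 2^(−(-2.720)) = 2^2.720 = 6.5887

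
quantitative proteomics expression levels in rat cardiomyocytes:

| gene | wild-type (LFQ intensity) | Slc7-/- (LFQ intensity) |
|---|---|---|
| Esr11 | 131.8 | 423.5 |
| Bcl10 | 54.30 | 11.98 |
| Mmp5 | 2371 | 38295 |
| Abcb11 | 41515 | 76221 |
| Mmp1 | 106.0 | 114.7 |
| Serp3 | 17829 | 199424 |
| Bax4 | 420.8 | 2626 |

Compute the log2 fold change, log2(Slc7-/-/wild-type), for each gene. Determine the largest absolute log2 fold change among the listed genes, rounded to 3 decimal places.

log2(423.5/131.8) = 1.684  (Esr11)
log2(11.98/54.30) = -2.180  (Bcl10)
log2(38295/2371) = 4.014  (Mmp5)
log2(76221/41515) = 0.877  (Abcb11)
log2(114.7/106.0) = 0.114  (Mmp1)
log2(199424/17829) = 3.484  (Serp3)
log2(2626/420.8) = 2.642  (Bax4)
The largest magnitude belongs to Mmp5.

4.014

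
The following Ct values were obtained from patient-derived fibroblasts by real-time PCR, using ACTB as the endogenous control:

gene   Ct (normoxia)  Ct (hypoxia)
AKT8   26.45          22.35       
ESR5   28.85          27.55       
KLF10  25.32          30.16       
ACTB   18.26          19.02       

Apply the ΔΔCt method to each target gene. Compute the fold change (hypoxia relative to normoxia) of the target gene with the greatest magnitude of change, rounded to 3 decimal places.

AKT8: ΔΔCt = (22.35−19.02) − (26.45−18.26) = 3.33 − 8.19 = -4.86; fold change = 2^4.86 = 29.041
ESR5: ΔΔCt = (27.55−19.02) − (28.85−18.26) = 8.53 − 10.59 = -2.06; fold change = 2^2.06 = 4.170
KLF10: ΔΔCt = (30.16−19.02) − (25.32−18.26) = 11.14 − 7.06 = 4.08; fold change = 2^-4.08 = 0.059
AKT8 has the largest |ΔΔCt| = 4.86.

29.041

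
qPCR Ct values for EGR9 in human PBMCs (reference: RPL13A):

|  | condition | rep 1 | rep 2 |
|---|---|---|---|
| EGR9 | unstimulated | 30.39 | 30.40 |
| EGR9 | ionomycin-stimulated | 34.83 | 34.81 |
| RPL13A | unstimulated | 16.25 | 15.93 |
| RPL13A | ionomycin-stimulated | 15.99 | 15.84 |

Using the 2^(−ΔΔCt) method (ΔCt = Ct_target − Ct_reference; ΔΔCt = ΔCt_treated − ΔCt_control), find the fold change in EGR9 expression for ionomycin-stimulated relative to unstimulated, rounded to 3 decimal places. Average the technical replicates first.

Mean Ct: EGR9 unstimulated 30.395; EGR9 ionomycin-stimulated 34.820; RPL13A unstimulated 16.090; RPL13A ionomycin-stimulated 15.915
ΔCt(unstimulated) = 30.395 − 16.090 = 14.305
ΔCt(ionomycin-stimulated) = 34.820 − 15.915 = 18.905
ΔΔCt = 18.905 − 14.305 = 4.600
Fold change = 2^(−4.600) = 0.0412

0.041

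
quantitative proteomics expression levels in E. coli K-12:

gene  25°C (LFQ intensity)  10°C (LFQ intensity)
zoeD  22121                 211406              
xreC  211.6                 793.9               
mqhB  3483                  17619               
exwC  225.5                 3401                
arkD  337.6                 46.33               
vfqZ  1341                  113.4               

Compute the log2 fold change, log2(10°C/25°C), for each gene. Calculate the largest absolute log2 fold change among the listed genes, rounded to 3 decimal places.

3.915

log2(211406/22121) = 3.257  (zoeD)
log2(793.9/211.6) = 1.908  (xreC)
log2(17619/3483) = 2.339  (mqhB)
log2(3401/225.5) = 3.915  (exwC)
log2(46.33/337.6) = -2.865  (arkD)
log2(113.4/1341) = -3.564  (vfqZ)
The largest magnitude belongs to exwC.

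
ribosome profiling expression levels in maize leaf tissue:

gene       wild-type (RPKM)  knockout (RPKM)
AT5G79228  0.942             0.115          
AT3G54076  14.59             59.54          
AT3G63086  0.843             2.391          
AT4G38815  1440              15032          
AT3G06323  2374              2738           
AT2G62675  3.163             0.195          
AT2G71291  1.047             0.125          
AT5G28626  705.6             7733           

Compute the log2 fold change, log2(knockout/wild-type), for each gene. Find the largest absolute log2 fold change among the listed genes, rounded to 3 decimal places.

4.020

log2(0.115/0.942) = -3.034  (AT5G79228)
log2(59.54/14.59) = 2.029  (AT3G54076)
log2(2.391/0.843) = 1.504  (AT3G63086)
log2(15032/1440) = 3.384  (AT4G38815)
log2(2738/2374) = 0.206  (AT3G06323)
log2(0.195/3.163) = -4.020  (AT2G62675)
log2(0.125/1.047) = -3.066  (AT2G71291)
log2(7733/705.6) = 3.454  (AT5G28626)
The largest magnitude belongs to AT2G62675.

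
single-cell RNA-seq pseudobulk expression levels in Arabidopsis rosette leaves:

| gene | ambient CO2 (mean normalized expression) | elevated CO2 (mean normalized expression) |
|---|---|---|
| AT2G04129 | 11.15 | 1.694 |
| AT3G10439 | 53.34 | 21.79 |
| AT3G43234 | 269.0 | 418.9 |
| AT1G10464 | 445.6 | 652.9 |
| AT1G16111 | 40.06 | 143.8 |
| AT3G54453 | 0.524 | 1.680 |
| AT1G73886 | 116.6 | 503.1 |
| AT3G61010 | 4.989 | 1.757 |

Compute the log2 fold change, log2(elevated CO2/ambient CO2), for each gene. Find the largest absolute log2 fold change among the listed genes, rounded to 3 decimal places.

log2(1.694/11.15) = -2.719  (AT2G04129)
log2(21.79/53.34) = -1.292  (AT3G10439)
log2(418.9/269.0) = 0.639  (AT3G43234)
log2(652.9/445.6) = 0.551  (AT1G10464)
log2(143.8/40.06) = 1.844  (AT1G16111)
log2(1.680/0.524) = 1.681  (AT3G54453)
log2(503.1/116.6) = 2.109  (AT1G73886)
log2(1.757/4.989) = -1.506  (AT3G61010)
The largest magnitude belongs to AT2G04129.

2.719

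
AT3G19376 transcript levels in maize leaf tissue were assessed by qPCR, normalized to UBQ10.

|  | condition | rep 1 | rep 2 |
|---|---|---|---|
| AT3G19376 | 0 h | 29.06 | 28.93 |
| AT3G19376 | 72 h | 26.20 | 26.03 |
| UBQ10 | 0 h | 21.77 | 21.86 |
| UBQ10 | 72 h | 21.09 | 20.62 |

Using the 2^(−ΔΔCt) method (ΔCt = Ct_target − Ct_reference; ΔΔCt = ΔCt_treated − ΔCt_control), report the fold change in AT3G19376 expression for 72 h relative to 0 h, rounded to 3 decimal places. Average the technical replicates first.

Mean Ct: AT3G19376 0 h 28.995; AT3G19376 72 h 26.115; UBQ10 0 h 21.815; UBQ10 72 h 20.855
ΔCt(0 h) = 28.995 − 21.815 = 7.180
ΔCt(72 h) = 26.115 − 20.855 = 5.260
ΔΔCt = 5.260 − 7.180 = -1.920
Fold change = 2^(−(-1.920)) = 2^1.920 = 3.7842

3.784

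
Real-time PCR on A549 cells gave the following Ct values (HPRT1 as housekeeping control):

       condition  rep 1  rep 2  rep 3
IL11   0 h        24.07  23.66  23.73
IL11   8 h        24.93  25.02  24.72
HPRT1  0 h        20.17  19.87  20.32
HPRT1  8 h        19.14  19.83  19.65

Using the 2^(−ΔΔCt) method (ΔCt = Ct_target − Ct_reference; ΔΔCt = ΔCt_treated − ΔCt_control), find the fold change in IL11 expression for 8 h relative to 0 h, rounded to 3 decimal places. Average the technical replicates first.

Mean Ct: IL11 0 h 23.820; IL11 8 h 24.890; HPRT1 0 h 20.120; HPRT1 8 h 19.540
ΔCt(0 h) = 23.820 − 20.120 = 3.700
ΔCt(8 h) = 24.890 − 19.540 = 5.350
ΔΔCt = 5.350 − 3.700 = 1.650
Fold change = 2^(−1.650) = 0.3186

0.319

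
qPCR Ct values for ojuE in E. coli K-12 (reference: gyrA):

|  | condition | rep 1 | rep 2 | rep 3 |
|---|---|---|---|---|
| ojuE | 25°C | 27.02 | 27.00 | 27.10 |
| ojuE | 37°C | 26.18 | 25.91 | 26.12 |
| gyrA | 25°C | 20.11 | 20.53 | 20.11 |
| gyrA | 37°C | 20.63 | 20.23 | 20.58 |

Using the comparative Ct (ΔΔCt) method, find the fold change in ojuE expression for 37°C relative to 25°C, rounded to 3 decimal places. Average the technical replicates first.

Mean Ct: ojuE 25°C 27.040; ojuE 37°C 26.070; gyrA 25°C 20.250; gyrA 37°C 20.480
ΔCt(25°C) = 27.040 − 20.250 = 6.790
ΔCt(37°C) = 26.070 − 20.480 = 5.590
ΔΔCt = 5.590 − 6.790 = -1.200
Fold change = 2^(−(-1.200)) = 2^1.200 = 2.2974

2.297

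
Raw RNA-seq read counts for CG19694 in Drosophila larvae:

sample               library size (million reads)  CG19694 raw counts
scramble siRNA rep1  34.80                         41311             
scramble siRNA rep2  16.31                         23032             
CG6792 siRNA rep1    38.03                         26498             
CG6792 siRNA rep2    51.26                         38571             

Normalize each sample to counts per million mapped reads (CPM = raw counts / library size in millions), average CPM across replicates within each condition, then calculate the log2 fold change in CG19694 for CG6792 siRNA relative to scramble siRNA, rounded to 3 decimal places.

CPM(scramble siRNA rep1) = 41311 / 34.80 = 1187.0977
CPM(scramble siRNA rep2) = 23032 / 16.31 = 1412.1398
CPM(CG6792 siRNA rep1) = 26498 / 38.03 = 696.7657
CPM(CG6792 siRNA rep2) = 38571 / 51.26 = 752.4581
mean CPM(scramble siRNA) = 1299.6187; mean CPM(CG6792 siRNA) = 724.6119
Fold change = 724.6119 / 1299.6187 = 0.55756
log2(0.55756) = -0.8428

-0.843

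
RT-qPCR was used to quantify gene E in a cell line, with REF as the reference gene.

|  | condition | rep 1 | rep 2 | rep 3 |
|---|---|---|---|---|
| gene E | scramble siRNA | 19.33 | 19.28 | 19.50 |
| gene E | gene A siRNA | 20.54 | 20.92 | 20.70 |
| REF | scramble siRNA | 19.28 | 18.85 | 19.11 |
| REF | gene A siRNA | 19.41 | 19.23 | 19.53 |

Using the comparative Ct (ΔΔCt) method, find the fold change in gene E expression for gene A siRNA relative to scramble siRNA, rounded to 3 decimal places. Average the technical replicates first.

Mean Ct: gene E scramble siRNA 19.370; gene E gene A siRNA 20.720; REF scramble siRNA 19.080; REF gene A siRNA 19.390
ΔCt(scramble siRNA) = 19.370 − 19.080 = 0.290
ΔCt(gene A siRNA) = 20.720 − 19.390 = 1.330
ΔΔCt = 1.330 − 0.290 = 1.040
Fold change = 2^(−1.040) = 0.4863

0.486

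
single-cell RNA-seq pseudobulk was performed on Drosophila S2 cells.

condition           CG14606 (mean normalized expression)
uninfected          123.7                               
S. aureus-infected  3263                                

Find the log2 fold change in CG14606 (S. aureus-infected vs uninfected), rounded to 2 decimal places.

Fold change = 3263 / 123.7 = 26.3783
log2(26.3783) = 4.721

4.72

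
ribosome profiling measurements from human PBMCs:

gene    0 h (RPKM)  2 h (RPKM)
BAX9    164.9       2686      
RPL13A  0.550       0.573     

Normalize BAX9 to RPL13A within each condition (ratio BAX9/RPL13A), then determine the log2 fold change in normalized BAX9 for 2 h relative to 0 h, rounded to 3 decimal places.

3.967

BAX9/RPL13A (0 h) = 164.9 / 0.550 = 299.82
BAX9/RPL13A (2 h) = 2686 / 0.573 = 4687.6
Fold change = 4687.6 / 299.82 = 15.6348
log2(15.6348) = 3.9667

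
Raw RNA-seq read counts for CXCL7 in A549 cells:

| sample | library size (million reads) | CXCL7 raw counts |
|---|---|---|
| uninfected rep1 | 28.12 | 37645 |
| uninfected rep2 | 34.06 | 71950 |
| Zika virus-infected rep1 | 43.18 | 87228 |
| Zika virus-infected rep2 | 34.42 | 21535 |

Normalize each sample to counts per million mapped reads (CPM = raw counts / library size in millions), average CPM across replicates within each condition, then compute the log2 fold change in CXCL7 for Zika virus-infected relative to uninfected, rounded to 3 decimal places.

-0.383

CPM(uninfected rep1) = 37645 / 28.12 = 1338.7269
CPM(uninfected rep2) = 71950 / 34.06 = 2112.4486
CPM(Zika virus-infected rep1) = 87228 / 43.18 = 2020.1019
CPM(Zika virus-infected rep2) = 21535 / 34.42 = 625.6537
mean CPM(uninfected) = 1725.5878; mean CPM(Zika virus-infected) = 1322.8778
Fold change = 1322.8778 / 1725.5878 = 0.76662
log2(0.76662) = -0.3834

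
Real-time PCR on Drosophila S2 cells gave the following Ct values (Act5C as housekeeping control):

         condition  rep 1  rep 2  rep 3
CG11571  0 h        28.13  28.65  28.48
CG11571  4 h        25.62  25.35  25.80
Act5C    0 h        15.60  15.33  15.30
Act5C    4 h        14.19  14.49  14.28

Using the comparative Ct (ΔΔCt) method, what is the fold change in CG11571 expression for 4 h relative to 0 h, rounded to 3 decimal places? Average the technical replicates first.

3.340

Mean Ct: CG11571 0 h 28.420; CG11571 4 h 25.590; Act5C 0 h 15.410; Act5C 4 h 14.320
ΔCt(0 h) = 28.420 − 15.410 = 13.010
ΔCt(4 h) = 25.590 − 14.320 = 11.270
ΔΔCt = 11.270 − 13.010 = -1.740
Fold change = 2^(−(-1.740)) = 2^1.740 = 3.3404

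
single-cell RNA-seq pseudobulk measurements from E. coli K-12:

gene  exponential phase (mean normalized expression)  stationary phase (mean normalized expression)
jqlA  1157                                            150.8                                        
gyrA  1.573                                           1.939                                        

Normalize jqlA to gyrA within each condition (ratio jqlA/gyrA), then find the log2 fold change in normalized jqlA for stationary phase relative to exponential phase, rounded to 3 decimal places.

jqlA/gyrA (exponential phase) = 1157 / 1.573 = 735.54
jqlA/gyrA (stationary phase) = 150.8 / 1.939 = 77.772
Fold change = 77.772 / 735.54 = 0.1057
log2(0.1057) = -3.2415

-3.241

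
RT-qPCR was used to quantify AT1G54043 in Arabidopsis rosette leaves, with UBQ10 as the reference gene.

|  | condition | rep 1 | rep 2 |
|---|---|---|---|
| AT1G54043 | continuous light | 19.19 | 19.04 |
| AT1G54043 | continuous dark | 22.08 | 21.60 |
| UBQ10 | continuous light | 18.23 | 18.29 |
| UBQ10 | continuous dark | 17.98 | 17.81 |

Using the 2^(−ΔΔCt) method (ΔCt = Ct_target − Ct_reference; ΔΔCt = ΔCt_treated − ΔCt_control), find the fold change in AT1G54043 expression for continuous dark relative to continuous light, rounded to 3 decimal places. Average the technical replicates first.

Mean Ct: AT1G54043 continuous light 19.115; AT1G54043 continuous dark 21.840; UBQ10 continuous light 18.260; UBQ10 continuous dark 17.895
ΔCt(continuous light) = 19.115 − 18.260 = 0.855
ΔCt(continuous dark) = 21.840 − 17.895 = 3.945
ΔΔCt = 3.945 − 0.855 = 3.090
Fold change = 2^(−3.090) = 0.1174

0.117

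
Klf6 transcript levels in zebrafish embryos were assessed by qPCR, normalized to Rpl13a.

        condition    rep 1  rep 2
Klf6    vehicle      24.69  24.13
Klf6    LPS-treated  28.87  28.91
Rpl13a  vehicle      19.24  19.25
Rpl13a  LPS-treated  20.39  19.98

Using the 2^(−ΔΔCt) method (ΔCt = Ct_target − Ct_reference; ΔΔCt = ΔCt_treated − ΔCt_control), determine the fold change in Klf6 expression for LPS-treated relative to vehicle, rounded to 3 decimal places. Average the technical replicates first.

Mean Ct: Klf6 vehicle 24.410; Klf6 LPS-treated 28.890; Rpl13a vehicle 19.245; Rpl13a LPS-treated 20.185
ΔCt(vehicle) = 24.410 − 19.245 = 5.165
ΔCt(LPS-treated) = 28.890 − 20.185 = 8.705
ΔΔCt = 8.705 − 5.165 = 3.540
Fold change = 2^(−3.540) = 0.0860

0.086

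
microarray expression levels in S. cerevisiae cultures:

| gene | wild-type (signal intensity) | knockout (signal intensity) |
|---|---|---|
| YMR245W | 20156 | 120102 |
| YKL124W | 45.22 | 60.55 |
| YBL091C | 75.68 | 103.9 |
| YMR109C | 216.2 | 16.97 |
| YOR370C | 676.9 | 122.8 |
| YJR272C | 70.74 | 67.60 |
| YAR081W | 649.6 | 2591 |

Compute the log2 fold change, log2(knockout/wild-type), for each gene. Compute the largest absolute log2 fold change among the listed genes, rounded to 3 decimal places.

3.671

log2(120102/20156) = 2.575  (YMR245W)
log2(60.55/45.22) = 0.421  (YKL124W)
log2(103.9/75.68) = 0.457  (YBL091C)
log2(16.97/216.2) = -3.671  (YMR109C)
log2(122.8/676.9) = -2.463  (YOR370C)
log2(67.60/70.74) = -0.066  (YJR272C)
log2(2591/649.6) = 1.996  (YAR081W)
The largest magnitude belongs to YMR109C.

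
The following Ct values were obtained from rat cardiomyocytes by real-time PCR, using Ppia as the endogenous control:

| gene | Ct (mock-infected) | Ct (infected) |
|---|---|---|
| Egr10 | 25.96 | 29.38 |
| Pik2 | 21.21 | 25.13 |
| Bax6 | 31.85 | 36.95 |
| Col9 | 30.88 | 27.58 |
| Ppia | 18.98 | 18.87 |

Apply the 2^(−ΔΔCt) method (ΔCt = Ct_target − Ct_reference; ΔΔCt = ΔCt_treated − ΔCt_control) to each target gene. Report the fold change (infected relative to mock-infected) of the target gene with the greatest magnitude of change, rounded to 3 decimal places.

Egr10: ΔΔCt = (29.38−18.87) − (25.96−18.98) = 10.51 − 6.98 = 3.53; fold change = 2^-3.53 = 0.087
Pik2: ΔΔCt = (25.13−18.87) − (21.21−18.98) = 6.26 − 2.23 = 4.03; fold change = 2^-4.03 = 0.061
Bax6: ΔΔCt = (36.95−18.87) − (31.85−18.98) = 18.08 − 12.87 = 5.21; fold change = 2^-5.21 = 0.027
Col9: ΔΔCt = (27.58−18.87) − (30.88−18.98) = 8.71 − 11.90 = -3.19; fold change = 2^3.19 = 9.126
Bax6 has the largest |ΔΔCt| = 5.21.

0.027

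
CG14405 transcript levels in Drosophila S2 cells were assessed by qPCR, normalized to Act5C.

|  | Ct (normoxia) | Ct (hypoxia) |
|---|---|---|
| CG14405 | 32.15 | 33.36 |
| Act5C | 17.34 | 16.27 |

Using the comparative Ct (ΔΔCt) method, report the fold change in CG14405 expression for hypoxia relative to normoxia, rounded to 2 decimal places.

ΔCt(normoxia) = 32.150 − 17.340 = 14.810
ΔCt(hypoxia) = 33.360 − 16.270 = 17.090
ΔΔCt = 17.090 − 14.810 = 2.280
Fold change = 2^(−2.280) = 0.206

0.21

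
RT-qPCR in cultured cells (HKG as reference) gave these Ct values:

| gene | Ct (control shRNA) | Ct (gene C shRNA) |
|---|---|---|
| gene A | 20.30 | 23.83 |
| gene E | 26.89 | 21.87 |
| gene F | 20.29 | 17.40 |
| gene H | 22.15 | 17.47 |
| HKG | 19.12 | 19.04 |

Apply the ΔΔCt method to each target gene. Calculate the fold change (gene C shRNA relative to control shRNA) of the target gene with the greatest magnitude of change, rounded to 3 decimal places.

30.696

gene A: ΔΔCt = (23.83−19.04) − (20.30−19.12) = 4.79 − 1.18 = 3.61; fold change = 2^-3.61 = 0.082
gene E: ΔΔCt = (21.87−19.04) − (26.89−19.12) = 2.83 − 7.77 = -4.94; fold change = 2^4.94 = 30.696
gene F: ΔΔCt = (17.40−19.04) − (20.29−19.12) = -1.64 − 1.17 = -2.81; fold change = 2^2.81 = 7.013
gene H: ΔΔCt = (17.47−19.04) − (22.15−19.12) = -1.57 − 3.03 = -4.60; fold change = 2^4.60 = 24.251
gene E has the largest |ΔΔCt| = 4.94.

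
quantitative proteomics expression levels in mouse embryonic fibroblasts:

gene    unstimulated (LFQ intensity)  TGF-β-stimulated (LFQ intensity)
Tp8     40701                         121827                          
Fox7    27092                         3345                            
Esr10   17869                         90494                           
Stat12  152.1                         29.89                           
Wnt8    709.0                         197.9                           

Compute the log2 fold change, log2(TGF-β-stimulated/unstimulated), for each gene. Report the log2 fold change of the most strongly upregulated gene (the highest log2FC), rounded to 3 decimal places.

log2(121827/40701) = 1.582  (Tp8)
log2(3345/27092) = -3.018  (Fox7)
log2(90494/17869) = 2.340  (Esr10)
log2(29.89/152.1) = -2.347  (Stat12)
log2(197.9/709.0) = -1.841  (Wnt8)
Esr10 is most strongly upregulated.

2.340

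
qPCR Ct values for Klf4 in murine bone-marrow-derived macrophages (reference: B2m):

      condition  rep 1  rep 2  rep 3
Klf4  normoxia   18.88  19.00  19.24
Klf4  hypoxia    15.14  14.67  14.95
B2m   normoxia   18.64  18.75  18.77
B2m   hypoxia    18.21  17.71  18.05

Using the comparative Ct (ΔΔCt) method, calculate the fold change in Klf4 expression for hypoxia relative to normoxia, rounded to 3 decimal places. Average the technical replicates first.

10.483

Mean Ct: Klf4 normoxia 19.040; Klf4 hypoxia 14.920; B2m normoxia 18.720; B2m hypoxia 17.990
ΔCt(normoxia) = 19.040 − 18.720 = 0.320
ΔCt(hypoxia) = 14.920 − 17.990 = -3.070
ΔΔCt = -3.070 − 0.320 = -3.390
Fold change = 2^(−(-3.390)) = 2^3.390 = 10.4831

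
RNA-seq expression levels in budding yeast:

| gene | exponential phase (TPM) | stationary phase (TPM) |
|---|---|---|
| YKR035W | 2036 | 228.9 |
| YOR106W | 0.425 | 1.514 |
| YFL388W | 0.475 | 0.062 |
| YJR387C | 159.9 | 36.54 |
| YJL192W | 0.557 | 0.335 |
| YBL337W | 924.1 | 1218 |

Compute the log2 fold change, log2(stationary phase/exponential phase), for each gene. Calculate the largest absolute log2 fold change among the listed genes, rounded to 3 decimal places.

log2(228.9/2036) = -3.153  (YKR035W)
log2(1.514/0.425) = 1.833  (YOR106W)
log2(0.062/0.475) = -2.938  (YFL388W)
log2(36.54/159.9) = -2.130  (YJR387C)
log2(0.335/0.557) = -0.734  (YJL192W)
log2(1218/924.1) = 0.398  (YBL337W)
The largest magnitude belongs to YKR035W.

3.153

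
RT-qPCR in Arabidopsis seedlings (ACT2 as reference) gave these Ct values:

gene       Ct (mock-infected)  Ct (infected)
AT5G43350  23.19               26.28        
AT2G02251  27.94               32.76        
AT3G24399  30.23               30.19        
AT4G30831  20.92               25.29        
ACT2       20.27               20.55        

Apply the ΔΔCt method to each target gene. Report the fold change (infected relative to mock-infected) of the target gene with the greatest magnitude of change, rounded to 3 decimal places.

0.043

AT5G43350: ΔΔCt = (26.28−20.55) − (23.19−20.27) = 5.73 − 2.92 = 2.81; fold change = 2^-2.81 = 0.143
AT2G02251: ΔΔCt = (32.76−20.55) − (27.94−20.27) = 12.21 − 7.67 = 4.54; fold change = 2^-4.54 = 0.043
AT3G24399: ΔΔCt = (30.19−20.55) − (30.23−20.27) = 9.64 − 9.96 = -0.32; fold change = 2^0.32 = 1.248
AT4G30831: ΔΔCt = (25.29−20.55) − (20.92−20.27) = 4.74 − 0.65 = 4.09; fold change = 2^-4.09 = 0.059
AT2G02251 has the largest |ΔΔCt| = 4.54.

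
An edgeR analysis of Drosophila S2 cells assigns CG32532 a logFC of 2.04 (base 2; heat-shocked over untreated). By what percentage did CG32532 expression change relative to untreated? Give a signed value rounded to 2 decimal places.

Fold change = 2^(2.04) = 4.1125
Percent change = (FC − 1) × 100% = (4.1125 − 1) × 100 = 311.25%

311.25%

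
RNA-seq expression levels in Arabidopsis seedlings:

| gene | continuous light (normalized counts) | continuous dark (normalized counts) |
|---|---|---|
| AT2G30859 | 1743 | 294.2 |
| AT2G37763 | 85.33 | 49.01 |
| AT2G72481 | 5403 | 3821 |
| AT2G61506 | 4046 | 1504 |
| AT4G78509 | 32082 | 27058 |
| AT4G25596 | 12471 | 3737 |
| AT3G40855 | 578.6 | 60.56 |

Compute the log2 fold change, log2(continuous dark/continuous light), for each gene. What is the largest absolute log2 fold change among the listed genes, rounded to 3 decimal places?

3.256

log2(294.2/1743) = -2.567  (AT2G30859)
log2(49.01/85.33) = -0.800  (AT2G37763)
log2(3821/5403) = -0.500  (AT2G72481)
log2(1504/4046) = -1.428  (AT2G61506)
log2(27058/32082) = -0.246  (AT4G78509)
log2(3737/12471) = -1.739  (AT4G25596)
log2(60.56/578.6) = -3.256  (AT3G40855)
The largest magnitude belongs to AT3G40855.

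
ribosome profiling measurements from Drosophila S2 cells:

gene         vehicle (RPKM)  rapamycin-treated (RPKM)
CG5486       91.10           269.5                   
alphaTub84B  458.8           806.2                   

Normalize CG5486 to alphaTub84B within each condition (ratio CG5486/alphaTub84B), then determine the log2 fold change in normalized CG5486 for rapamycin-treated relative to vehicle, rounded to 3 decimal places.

0.751

CG5486/alphaTub84B (vehicle) = 91.10 / 458.8 = 0.19856
CG5486/alphaTub84B (rapamycin-treated) = 269.5 / 806.2 = 0.33428
Fold change = 0.33428 / 0.19856 = 1.6835
log2(1.6835) = 0.7515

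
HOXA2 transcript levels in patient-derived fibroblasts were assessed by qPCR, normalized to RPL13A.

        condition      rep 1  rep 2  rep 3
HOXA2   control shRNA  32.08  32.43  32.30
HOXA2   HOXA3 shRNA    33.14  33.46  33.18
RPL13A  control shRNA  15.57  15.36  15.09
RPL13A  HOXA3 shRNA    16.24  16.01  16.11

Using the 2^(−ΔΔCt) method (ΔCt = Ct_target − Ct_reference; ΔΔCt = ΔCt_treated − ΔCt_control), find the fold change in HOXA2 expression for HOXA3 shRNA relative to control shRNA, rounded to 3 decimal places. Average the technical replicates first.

0.865

Mean Ct: HOXA2 control shRNA 32.270; HOXA2 HOXA3 shRNA 33.260; RPL13A control shRNA 15.340; RPL13A HOXA3 shRNA 16.120
ΔCt(control shRNA) = 32.270 − 15.340 = 16.930
ΔCt(HOXA3 shRNA) = 33.260 − 16.120 = 17.140
ΔΔCt = 17.140 − 16.930 = 0.210
Fold change = 2^(−0.210) = 0.8645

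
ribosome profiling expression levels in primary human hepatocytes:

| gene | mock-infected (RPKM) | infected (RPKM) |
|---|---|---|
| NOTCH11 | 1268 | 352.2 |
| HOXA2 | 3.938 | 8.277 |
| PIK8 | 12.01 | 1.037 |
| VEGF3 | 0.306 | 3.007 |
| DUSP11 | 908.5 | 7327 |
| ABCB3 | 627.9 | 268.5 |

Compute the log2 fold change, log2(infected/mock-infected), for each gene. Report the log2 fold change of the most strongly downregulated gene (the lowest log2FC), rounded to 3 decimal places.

log2(352.2/1268) = -1.848  (NOTCH11)
log2(8.277/3.938) = 1.072  (HOXA2)
log2(1.037/12.01) = -3.534  (PIK8)
log2(3.007/0.306) = 3.297  (VEGF3)
log2(7327/908.5) = 3.012  (DUSP11)
log2(268.5/627.9) = -1.226  (ABCB3)
PIK8 is most strongly downregulated.

-3.534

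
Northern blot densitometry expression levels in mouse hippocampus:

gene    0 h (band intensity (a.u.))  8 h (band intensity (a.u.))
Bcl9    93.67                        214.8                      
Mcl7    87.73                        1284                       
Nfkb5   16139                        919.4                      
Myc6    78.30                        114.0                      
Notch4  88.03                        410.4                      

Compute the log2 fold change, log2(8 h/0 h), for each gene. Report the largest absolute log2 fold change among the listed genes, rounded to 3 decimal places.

log2(214.8/93.67) = 1.197  (Bcl9)
log2(1284/87.73) = 3.871  (Mcl7)
log2(919.4/16139) = -4.134  (Nfkb5)
log2(114.0/78.30) = 0.542  (Myc6)
log2(410.4/88.03) = 2.221  (Notch4)
The largest magnitude belongs to Nfkb5.

4.134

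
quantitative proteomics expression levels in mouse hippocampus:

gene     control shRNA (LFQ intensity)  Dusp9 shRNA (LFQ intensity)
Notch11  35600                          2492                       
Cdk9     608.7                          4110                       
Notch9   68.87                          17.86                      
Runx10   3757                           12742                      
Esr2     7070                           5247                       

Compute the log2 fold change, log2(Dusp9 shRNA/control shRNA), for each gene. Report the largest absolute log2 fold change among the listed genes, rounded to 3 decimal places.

log2(2492/35600) = -3.837  (Notch11)
log2(4110/608.7) = 2.755  (Cdk9)
log2(17.86/68.87) = -1.947  (Notch9)
log2(12742/3757) = 1.762  (Runx10)
log2(5247/7070) = -0.430  (Esr2)
The largest magnitude belongs to Notch11.

3.837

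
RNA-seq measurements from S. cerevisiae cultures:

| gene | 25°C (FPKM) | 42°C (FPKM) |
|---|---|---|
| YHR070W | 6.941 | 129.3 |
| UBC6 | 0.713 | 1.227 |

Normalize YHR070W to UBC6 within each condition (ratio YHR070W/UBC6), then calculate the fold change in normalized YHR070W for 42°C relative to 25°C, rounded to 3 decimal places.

10.825

YHR070W/UBC6 (25°C) = 6.941 / 0.713 = 9.7349
YHR070W/UBC6 (42°C) = 129.3 / 1.227 = 105.38
Fold change = 105.38 / 9.7349 = 10.8248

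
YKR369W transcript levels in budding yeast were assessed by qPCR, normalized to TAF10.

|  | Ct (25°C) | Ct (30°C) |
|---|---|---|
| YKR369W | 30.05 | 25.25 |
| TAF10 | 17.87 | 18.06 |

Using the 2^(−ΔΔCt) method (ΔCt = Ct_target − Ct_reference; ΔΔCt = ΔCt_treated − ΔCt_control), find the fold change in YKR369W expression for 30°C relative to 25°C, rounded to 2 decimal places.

ΔCt(25°C) = 30.050 − 17.870 = 12.180
ΔCt(30°C) = 25.250 − 18.060 = 7.190
ΔΔCt = 7.190 − 12.180 = -4.990
Fold change = 2^(−(-4.990)) = 2^4.990 = 31.779

31.78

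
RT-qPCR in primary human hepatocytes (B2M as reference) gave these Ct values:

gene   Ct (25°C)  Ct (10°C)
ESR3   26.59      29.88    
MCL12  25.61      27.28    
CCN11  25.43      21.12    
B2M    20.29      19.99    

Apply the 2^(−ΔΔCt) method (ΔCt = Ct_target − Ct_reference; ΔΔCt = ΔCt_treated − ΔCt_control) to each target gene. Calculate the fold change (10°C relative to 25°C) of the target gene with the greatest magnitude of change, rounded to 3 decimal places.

16.111

ESR3: ΔΔCt = (29.88−19.99) − (26.59−20.29) = 9.89 − 6.30 = 3.59; fold change = 2^-3.59 = 0.083
MCL12: ΔΔCt = (27.28−19.99) − (25.61−20.29) = 7.29 − 5.32 = 1.97; fold change = 2^-1.97 = 0.255
CCN11: ΔΔCt = (21.12−19.99) − (25.43−20.29) = 1.13 − 5.14 = -4.01; fold change = 2^4.01 = 16.111
CCN11 has the largest |ΔΔCt| = 4.01.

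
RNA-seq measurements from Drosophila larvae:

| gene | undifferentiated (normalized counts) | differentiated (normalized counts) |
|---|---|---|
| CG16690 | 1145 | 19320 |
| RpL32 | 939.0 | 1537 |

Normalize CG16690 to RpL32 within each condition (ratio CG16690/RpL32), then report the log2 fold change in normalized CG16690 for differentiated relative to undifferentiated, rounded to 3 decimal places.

3.366

CG16690/RpL32 (undifferentiated) = 1145 / 939.0 = 1.2194
CG16690/RpL32 (differentiated) = 19320 / 1537 = 12.57
Fold change = 12.57 / 1.2194 = 10.3084
log2(10.3084) = 3.3658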